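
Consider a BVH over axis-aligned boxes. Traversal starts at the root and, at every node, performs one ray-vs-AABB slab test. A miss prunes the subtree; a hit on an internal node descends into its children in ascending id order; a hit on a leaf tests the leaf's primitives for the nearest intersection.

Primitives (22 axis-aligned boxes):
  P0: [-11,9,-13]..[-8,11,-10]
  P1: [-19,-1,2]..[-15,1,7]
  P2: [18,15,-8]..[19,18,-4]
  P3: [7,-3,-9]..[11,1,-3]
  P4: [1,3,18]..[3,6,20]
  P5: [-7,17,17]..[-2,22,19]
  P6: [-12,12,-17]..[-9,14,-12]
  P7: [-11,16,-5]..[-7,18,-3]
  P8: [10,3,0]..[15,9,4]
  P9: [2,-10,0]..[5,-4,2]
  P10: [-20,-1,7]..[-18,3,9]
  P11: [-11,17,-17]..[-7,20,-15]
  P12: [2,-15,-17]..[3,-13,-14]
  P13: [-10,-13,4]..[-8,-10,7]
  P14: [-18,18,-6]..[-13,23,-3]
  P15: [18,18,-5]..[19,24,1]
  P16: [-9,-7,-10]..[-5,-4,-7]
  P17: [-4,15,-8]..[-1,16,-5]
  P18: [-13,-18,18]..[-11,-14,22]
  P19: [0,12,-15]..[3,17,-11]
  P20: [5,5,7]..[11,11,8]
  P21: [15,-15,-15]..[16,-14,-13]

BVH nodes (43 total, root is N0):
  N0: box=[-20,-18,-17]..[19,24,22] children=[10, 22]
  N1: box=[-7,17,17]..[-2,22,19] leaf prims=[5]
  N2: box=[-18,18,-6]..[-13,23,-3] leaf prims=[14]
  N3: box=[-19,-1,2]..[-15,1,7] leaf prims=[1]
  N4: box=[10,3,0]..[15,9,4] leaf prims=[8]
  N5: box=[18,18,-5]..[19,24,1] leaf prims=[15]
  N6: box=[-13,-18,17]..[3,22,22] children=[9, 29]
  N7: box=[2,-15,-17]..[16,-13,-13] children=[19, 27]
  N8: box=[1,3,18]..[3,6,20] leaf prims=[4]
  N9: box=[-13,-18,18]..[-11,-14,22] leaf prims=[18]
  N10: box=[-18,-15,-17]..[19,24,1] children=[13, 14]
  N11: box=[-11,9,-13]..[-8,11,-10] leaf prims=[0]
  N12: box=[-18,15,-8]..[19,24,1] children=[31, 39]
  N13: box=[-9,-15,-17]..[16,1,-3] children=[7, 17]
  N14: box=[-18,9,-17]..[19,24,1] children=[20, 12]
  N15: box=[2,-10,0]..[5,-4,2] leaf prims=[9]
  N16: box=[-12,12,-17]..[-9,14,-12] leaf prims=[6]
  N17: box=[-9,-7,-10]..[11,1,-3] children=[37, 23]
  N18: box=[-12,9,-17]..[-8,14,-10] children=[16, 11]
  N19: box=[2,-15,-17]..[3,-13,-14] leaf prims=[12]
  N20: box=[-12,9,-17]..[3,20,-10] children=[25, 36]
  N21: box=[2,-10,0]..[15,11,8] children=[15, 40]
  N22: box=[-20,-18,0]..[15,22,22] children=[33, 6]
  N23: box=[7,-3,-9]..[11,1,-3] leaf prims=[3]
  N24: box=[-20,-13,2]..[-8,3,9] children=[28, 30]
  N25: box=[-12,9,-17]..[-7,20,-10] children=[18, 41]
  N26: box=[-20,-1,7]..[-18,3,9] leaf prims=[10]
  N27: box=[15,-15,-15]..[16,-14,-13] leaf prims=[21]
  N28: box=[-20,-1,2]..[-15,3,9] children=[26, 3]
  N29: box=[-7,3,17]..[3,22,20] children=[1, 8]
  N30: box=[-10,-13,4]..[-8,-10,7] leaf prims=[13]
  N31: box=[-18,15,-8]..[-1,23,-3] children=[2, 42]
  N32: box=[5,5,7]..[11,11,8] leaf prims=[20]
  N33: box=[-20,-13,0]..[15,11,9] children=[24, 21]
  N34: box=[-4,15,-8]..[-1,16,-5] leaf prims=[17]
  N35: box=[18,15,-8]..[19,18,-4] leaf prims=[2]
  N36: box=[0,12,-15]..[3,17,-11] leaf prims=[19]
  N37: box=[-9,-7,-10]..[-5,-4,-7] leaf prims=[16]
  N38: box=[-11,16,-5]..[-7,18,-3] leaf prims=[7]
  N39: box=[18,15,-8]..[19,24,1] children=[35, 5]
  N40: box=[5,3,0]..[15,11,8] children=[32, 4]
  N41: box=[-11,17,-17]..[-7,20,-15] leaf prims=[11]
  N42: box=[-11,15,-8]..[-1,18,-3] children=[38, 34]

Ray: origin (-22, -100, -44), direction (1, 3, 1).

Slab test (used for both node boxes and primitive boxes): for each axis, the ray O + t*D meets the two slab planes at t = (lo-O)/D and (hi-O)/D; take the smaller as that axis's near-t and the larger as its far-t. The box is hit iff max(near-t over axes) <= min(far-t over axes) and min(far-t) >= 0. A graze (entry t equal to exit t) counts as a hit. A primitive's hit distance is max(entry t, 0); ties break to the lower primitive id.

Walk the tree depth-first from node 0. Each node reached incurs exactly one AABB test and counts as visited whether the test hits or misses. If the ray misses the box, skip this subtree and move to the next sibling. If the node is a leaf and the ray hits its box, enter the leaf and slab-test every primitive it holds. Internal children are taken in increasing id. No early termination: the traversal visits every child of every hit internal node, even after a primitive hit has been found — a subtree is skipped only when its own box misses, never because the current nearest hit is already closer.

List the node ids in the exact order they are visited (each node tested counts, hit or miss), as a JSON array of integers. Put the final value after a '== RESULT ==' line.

Traverse from the root:
N0 x:[2,41] y:[82/3,124/3] z:[27,66] -> hit [82/3,41], descend [10, 22]
  N10 x:[4,41] y:[85/3,124/3] z:[27,45] -> hit [85/3,41], descend [13, 14]
    N13 x:[13,38] y:[85/3,101/3] z:[27,41] -> hit [85/3,101/3], descend [7, 17]
      N7 x:[24,38] y:[85/3,29] z:[27,31] -> hit [85/3,29], descend [19, 27]
        N19 x:[24,25] y:[85/3,29] z:[27,30] -> miss, prune
        N27 x:[37,38] y:[85/3,86/3] z:[29,31] -> miss, prune
      N17 x:[13,33] y:[31,101/3] z:[34,41] -> miss, prune
    N14 x:[4,41] y:[109/3,124/3] z:[27,45] -> hit [109/3,41], descend [12, 20]
      N12 x:[4,41] y:[115/3,124/3] z:[36,45] -> hit [115/3,41], descend [31, 39]
        N31 x:[4,21] y:[115/3,41] z:[36,41] -> miss, prune
        N39 x:[40,41] y:[115/3,124/3] z:[36,45] -> hit [40,41], descend [5, 35]
          N5 x:[40,41] y:[118/3,124/3] z:[39,45] -> hit [40,41] leaf, test {P15@t=40}
          N35 x:[40,41] y:[115/3,118/3] z:[36,40] -> miss, prune
      N20 x:[10,25] y:[109/3,40] z:[27,34] -> miss, prune
  N22 x:[2,37] y:[82/3,122/3] z:[44,66] -> miss, prune

Summary -> nodes [0, 10, 13, 7, 19, 27, 17, 14, 12, 31, 39, 5, 35, 20, 22]; box-tests=15; leaf-entries=1; first=P15

== RESULT ==
[0, 10, 13, 7, 19, 27, 17, 14, 12, 31, 39, 5, 35, 20, 22]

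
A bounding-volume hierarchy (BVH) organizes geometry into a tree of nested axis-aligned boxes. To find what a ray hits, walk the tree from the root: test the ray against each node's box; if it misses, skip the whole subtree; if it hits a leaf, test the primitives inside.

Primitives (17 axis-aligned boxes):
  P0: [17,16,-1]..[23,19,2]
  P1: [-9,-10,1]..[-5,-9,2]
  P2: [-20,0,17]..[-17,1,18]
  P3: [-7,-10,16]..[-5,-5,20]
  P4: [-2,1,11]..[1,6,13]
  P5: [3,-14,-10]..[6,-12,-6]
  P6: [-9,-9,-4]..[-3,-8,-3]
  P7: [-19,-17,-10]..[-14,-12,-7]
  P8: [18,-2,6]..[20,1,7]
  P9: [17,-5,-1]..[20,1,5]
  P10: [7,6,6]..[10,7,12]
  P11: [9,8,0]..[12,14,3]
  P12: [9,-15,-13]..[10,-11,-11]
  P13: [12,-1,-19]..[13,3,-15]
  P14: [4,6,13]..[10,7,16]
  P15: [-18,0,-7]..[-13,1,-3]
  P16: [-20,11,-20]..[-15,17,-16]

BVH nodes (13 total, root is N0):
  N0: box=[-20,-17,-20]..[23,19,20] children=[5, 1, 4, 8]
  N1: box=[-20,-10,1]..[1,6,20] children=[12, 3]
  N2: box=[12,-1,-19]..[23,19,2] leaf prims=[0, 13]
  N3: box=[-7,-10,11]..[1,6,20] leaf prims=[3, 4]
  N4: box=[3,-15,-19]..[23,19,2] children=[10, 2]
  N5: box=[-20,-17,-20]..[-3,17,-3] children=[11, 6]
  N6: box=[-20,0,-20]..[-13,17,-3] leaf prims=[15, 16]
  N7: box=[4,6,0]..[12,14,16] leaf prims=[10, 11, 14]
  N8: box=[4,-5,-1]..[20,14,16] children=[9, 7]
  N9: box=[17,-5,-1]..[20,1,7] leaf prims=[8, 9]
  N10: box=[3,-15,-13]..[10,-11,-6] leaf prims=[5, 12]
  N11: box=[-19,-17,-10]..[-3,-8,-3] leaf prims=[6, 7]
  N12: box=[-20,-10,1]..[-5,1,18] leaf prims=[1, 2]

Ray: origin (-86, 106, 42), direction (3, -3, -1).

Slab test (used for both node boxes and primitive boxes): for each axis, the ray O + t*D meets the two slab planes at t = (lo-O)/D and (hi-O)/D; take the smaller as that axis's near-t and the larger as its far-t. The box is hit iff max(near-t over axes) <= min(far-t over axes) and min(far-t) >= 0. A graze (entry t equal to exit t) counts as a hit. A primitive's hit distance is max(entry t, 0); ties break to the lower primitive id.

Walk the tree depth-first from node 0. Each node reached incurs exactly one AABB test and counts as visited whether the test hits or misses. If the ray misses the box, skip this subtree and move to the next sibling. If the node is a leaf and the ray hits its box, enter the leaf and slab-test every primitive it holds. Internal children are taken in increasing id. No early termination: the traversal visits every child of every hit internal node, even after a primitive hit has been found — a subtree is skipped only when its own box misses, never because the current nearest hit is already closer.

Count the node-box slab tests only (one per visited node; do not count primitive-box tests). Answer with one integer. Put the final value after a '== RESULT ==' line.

Trace the traversal:
N0 x:[22,109/3] y:[29,41] z:[22,62] -> hit [29,109/3], descend [1, 4, 5, 8]
  N1 x:[22,29] y:[100/3,116/3] z:[22,41] -> miss, prune
  N4 x:[89/3,109/3] y:[29,121/3] z:[40,61] -> miss, prune
  N5 x:[22,83/3] y:[89/3,41] z:[45,62] -> miss, prune
  N8 x:[30,106/3] y:[92/3,37] z:[26,43] -> hit [92/3,106/3], descend [7, 9]
    N7 x:[30,98/3] y:[92/3,100/3] z:[26,42] -> hit [92/3,98/3] leaf, test {P10(miss), P11(miss), P14(miss)}
    N9 x:[103/3,106/3] y:[35,37] z:[35,43] -> hit [35,106/3] leaf, test {P8@t=35, P9(miss)}

Visited [0, 1, 4, 5, 8, 7, 9]. Tests: 7 box, 2 leaf. Nearest: P8.

== RESULT ==
7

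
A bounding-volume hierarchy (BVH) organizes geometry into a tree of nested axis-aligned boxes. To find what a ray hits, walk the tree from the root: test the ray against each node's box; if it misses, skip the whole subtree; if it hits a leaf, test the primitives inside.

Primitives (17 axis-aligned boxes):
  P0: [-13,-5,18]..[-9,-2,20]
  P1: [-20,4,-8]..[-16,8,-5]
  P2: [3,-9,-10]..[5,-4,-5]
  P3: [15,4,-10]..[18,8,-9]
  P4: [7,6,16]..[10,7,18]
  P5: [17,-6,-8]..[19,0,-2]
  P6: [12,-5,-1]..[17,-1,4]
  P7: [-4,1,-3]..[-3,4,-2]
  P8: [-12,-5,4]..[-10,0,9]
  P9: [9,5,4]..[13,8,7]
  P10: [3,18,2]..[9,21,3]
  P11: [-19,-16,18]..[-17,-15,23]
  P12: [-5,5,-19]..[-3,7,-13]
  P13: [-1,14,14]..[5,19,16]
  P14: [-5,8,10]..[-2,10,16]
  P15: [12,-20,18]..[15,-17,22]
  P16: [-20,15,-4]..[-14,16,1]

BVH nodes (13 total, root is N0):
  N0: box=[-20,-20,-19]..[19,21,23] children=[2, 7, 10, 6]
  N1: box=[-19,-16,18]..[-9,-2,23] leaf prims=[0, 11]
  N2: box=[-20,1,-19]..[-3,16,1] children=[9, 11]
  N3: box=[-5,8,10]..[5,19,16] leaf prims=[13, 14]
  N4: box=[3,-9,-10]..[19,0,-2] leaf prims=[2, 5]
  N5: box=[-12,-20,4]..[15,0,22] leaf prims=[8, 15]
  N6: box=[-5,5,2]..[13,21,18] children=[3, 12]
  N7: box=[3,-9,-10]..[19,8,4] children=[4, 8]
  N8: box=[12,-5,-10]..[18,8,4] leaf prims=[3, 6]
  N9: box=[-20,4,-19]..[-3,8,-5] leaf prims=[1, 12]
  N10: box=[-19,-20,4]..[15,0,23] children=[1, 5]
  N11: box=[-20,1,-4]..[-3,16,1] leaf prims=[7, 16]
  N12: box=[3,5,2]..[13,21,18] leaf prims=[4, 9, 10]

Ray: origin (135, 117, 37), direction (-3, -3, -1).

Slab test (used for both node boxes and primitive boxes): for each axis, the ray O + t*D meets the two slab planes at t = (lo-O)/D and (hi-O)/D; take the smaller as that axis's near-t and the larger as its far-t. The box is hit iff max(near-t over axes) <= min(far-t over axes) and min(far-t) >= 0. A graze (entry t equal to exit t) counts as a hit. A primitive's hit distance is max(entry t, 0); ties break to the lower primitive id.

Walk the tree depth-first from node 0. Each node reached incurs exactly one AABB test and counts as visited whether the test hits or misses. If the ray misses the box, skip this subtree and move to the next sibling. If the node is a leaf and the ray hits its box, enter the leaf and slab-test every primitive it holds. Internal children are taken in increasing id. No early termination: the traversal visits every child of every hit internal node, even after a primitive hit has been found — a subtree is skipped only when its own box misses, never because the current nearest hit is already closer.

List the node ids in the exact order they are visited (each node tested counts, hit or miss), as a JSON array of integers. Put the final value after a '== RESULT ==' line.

Walk:
N0 x:[116/3,155/3] y:[32,137/3] z:[14,56] -> hit [116/3,137/3], descend [2, 6, 7, 10]
  N2 x:[46,155/3] y:[101/3,116/3] z:[36,56] -> miss, prune
  N6 x:[122/3,140/3] y:[32,112/3] z:[19,35] -> miss, prune
  N7 x:[116/3,44] y:[109/3,42] z:[33,47] -> hit [116/3,42], descend [4, 8]
    N4 x:[116/3,44] y:[39,42] z:[39,47] -> hit [39,42] leaf, test {P2(miss), P5@t=39}
    N8 x:[39,41] y:[109/3,122/3] z:[33,47] -> hit [39,122/3] leaf, test {P3(miss), P6(miss)}
  N10 x:[40,154/3] y:[39,137/3] z:[14,33] -> miss, prune

7 AABB tests over nodes [0, 2, 6, 7, 4, 8, 10]; 2 leaves entered; closest P5.

== RESULT ==
[0, 2, 6, 7, 4, 8, 10]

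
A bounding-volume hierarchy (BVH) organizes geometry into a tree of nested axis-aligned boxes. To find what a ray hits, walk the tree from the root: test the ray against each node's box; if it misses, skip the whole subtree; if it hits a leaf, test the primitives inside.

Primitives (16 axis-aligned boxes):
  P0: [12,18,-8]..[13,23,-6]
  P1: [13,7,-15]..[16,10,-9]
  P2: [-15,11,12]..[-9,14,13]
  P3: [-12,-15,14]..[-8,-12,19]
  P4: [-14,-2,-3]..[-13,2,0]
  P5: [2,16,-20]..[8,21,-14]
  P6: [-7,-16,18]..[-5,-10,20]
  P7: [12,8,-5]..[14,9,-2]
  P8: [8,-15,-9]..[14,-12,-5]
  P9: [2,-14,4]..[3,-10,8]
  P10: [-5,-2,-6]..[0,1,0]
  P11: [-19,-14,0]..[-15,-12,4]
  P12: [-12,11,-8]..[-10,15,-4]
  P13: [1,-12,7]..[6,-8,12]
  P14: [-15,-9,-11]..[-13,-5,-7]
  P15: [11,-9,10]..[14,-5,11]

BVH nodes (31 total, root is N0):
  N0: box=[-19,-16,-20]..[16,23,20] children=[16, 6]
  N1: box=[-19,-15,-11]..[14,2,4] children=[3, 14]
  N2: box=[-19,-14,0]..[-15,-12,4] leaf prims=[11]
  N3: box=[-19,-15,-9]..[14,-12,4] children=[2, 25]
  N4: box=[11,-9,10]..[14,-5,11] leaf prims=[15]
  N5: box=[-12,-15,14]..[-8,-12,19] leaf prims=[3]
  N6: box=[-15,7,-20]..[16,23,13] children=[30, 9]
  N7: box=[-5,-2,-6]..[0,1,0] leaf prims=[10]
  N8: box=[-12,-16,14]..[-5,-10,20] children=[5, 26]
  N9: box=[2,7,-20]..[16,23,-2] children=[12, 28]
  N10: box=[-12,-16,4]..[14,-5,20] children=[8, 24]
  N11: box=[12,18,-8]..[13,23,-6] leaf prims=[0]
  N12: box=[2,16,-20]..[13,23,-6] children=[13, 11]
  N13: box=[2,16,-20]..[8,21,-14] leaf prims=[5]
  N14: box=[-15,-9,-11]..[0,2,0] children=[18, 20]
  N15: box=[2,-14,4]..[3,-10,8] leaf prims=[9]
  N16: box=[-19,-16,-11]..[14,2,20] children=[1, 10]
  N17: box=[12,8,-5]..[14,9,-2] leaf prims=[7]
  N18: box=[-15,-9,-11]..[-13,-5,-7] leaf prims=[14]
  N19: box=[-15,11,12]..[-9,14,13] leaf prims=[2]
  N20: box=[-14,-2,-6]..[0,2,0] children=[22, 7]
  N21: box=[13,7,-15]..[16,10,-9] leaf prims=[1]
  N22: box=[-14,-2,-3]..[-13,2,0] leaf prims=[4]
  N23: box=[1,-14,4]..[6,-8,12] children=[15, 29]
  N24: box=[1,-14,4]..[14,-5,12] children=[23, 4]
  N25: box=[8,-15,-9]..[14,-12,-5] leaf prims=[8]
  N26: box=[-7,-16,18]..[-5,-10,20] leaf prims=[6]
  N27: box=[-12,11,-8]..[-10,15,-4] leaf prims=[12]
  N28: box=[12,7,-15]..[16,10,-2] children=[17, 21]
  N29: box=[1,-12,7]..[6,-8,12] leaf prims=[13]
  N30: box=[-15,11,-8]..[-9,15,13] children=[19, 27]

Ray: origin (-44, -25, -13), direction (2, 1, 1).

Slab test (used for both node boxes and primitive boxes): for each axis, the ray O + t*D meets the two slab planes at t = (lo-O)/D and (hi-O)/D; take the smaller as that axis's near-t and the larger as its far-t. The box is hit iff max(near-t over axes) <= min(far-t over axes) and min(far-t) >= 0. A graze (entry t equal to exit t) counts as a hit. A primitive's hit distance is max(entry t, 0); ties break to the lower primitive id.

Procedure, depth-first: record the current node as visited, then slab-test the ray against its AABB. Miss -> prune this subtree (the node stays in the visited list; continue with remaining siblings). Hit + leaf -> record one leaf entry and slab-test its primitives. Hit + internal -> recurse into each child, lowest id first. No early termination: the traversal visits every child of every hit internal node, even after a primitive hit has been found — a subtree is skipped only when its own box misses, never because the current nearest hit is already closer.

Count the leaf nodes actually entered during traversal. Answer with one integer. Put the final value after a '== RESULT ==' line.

Trace the traversal:
N0 x:[25/2,30] y:[9,48] z:[-7,33] -> hit [25/2,30], descend [6, 16]
  N6 x:[29/2,30] y:[32,48] z:[-7,26] -> miss, prune
  N16 x:[25/2,29] y:[9,27] z:[2,33] -> hit [25/2,27], descend [1, 10]
    N1 x:[25/2,29] y:[10,27] z:[2,17] -> hit [25/2,17], descend [3, 14]
      N3 x:[25/2,29] y:[10,13] z:[4,17] -> hit [25/2,13], descend [2, 25]
        N2 x:[25/2,29/2] y:[11,13] z:[13,17] -> hit [13,13] leaf, test {P11@t=13}
        N25 x:[26,29] y:[10,13] z:[4,8] -> miss, prune
      N14 x:[29/2,22] y:[16,27] z:[2,13] -> miss, prune
    N10 x:[16,29] y:[9,20] z:[17,33] -> hit [17,20], descend [8, 24]
      N8 x:[16,39/2] y:[9,15] z:[27,33] -> miss, prune
      N24 x:[45/2,29] y:[11,20] z:[17,25] -> miss, prune

Summary -> nodes [0, 6, 16, 1, 3, 2, 25, 14, 10, 8, 24]; box-tests=11; leaf-entries=1; first=P11

== RESULT ==
1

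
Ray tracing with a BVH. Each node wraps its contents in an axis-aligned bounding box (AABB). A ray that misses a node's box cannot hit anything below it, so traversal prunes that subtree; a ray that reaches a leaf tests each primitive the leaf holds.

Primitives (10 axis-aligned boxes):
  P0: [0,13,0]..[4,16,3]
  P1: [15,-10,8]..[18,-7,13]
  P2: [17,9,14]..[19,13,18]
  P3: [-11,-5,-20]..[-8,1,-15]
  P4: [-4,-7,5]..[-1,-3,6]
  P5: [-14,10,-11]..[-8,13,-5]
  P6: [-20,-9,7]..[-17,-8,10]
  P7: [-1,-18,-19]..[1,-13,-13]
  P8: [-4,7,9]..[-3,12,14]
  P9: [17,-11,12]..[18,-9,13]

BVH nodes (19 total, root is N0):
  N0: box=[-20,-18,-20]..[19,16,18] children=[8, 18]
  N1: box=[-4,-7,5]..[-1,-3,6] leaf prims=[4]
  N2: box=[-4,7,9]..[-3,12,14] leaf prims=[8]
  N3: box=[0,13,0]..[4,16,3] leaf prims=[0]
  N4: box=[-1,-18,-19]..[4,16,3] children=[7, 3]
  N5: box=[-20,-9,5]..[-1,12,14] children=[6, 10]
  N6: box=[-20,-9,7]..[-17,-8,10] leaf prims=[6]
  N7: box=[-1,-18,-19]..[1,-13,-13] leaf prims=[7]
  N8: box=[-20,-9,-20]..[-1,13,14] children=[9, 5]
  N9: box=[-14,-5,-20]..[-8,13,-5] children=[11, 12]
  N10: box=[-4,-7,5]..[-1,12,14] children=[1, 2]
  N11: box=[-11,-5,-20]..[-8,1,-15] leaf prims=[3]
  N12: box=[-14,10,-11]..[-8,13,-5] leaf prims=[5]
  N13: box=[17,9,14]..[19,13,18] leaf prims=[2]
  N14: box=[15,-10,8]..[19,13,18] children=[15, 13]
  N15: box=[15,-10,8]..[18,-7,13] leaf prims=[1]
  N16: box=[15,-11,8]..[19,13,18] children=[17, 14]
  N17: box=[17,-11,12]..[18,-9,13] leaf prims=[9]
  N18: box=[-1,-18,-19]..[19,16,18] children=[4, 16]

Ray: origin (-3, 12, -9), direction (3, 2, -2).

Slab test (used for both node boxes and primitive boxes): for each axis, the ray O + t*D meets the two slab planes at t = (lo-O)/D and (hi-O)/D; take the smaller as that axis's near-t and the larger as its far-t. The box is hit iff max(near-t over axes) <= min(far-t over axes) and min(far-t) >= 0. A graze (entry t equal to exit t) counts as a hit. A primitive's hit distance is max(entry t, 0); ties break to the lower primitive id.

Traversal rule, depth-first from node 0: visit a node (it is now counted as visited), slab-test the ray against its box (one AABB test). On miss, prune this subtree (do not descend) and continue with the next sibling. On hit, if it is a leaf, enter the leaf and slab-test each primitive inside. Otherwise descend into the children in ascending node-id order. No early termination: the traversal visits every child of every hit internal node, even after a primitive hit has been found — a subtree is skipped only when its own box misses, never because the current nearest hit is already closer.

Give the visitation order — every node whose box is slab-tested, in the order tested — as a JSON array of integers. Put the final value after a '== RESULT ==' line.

Traverse from the root:
N0 x:[-17/3,22/3] y:[-15,2] z:[-27/2,11/2] -> hit [-17/3,2], descend [8, 18]
  N8 x:[-17/3,2/3] y:[-21/2,1/2] z:[-23/2,11/2] -> hit [-17/3,1/2], descend [5, 9]
    N5 x:[-17/3,2/3] y:[-21/2,0] z:[-23/2,-7] -> miss, prune
    N9 x:[-11/3,-5/3] y:[-17/2,1/2] z:[-2,11/2] -> miss, prune
  N18 x:[2/3,22/3] y:[-15,2] z:[-27/2,5] -> hit [2/3,2], descend [4, 16]
    N4 x:[2/3,7/3] y:[-15,2] z:[-6,5] -> hit [2/3,2], descend [3, 7]
      N3 x:[1,7/3] y:[1/2,2] z:[-6,-9/2] -> miss, prune
      N7 x:[2/3,4/3] y:[-15,-25/2] z:[2,5] -> miss, prune
    N16 x:[6,22/3] y:[-23/2,1/2] z:[-27/2,-17/2] -> miss, prune

Summary -> nodes [0, 8, 5, 9, 18, 4, 3, 7, 16]; box-tests=9; leaf-entries=0; first=miss

== RESULT ==
[0, 8, 5, 9, 18, 4, 3, 7, 16]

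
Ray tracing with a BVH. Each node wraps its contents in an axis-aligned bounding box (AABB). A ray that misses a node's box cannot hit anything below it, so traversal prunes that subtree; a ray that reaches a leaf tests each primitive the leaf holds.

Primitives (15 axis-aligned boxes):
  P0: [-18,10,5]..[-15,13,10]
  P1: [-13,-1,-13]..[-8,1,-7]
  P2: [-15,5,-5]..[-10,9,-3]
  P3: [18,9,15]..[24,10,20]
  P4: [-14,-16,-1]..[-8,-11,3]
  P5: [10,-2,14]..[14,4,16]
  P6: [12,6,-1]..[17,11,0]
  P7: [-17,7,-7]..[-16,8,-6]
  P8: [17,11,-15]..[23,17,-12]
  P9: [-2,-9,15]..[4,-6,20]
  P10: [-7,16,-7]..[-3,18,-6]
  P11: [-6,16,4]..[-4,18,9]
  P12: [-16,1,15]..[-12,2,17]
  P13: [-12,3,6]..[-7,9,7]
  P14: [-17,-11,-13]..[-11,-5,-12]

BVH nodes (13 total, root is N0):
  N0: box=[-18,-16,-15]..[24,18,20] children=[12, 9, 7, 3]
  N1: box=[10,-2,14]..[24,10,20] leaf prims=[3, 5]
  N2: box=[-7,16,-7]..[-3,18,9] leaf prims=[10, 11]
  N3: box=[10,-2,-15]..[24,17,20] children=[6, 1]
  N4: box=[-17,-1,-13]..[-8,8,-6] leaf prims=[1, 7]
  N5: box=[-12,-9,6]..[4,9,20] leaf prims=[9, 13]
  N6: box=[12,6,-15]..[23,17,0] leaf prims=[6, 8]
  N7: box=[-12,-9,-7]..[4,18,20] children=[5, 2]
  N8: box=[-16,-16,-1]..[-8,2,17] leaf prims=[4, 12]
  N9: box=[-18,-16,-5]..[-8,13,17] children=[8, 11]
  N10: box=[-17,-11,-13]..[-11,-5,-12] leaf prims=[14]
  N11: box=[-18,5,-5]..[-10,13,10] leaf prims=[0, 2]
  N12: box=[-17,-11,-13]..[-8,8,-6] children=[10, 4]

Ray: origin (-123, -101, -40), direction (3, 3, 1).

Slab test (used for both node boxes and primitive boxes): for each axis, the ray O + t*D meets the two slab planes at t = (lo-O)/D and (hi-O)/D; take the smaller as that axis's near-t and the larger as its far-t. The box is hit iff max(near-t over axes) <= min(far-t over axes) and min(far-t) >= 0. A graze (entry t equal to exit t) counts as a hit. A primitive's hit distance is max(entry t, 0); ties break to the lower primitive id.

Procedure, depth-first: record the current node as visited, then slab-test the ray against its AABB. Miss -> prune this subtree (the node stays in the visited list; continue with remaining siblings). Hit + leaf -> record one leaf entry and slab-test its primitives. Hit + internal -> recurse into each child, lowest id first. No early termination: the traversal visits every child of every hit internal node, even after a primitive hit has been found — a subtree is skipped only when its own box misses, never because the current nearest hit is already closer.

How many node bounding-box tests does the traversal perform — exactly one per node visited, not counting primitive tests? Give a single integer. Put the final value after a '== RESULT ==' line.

Trace the traversal:
N0 x:[35,49] y:[85/3,119/3] z:[25,60] -> hit [35,119/3], descend [3, 7, 9, 12]
  N3 x:[133/3,49] y:[33,118/3] z:[25,60] -> miss, prune
  N7 x:[37,127/3] y:[92/3,119/3] z:[33,60] -> hit [37,119/3], descend [2, 5]
    N2 x:[116/3,40] y:[39,119/3] z:[33,49] -> hit [39,119/3] leaf, test {P10(miss), P11(miss)}
    N5 x:[37,127/3] y:[92/3,110/3] z:[46,60] -> miss, prune
  N9 x:[35,115/3] y:[85/3,38] z:[35,57] -> hit [35,38], descend [8, 11]
    N8 x:[107/3,115/3] y:[85/3,103/3] z:[39,57] -> miss, prune
    N11 x:[35,113/3] y:[106/3,38] z:[35,50] -> hit [106/3,113/3] leaf, test {P0(miss), P2@t=36}
  N12 x:[106/3,115/3] y:[30,109/3] z:[27,34] -> miss, prune

Summary -> nodes [0, 3, 7, 2, 5, 9, 8, 11, 12]; box-tests=9; leaf-entries=2; first=P2

== RESULT ==
9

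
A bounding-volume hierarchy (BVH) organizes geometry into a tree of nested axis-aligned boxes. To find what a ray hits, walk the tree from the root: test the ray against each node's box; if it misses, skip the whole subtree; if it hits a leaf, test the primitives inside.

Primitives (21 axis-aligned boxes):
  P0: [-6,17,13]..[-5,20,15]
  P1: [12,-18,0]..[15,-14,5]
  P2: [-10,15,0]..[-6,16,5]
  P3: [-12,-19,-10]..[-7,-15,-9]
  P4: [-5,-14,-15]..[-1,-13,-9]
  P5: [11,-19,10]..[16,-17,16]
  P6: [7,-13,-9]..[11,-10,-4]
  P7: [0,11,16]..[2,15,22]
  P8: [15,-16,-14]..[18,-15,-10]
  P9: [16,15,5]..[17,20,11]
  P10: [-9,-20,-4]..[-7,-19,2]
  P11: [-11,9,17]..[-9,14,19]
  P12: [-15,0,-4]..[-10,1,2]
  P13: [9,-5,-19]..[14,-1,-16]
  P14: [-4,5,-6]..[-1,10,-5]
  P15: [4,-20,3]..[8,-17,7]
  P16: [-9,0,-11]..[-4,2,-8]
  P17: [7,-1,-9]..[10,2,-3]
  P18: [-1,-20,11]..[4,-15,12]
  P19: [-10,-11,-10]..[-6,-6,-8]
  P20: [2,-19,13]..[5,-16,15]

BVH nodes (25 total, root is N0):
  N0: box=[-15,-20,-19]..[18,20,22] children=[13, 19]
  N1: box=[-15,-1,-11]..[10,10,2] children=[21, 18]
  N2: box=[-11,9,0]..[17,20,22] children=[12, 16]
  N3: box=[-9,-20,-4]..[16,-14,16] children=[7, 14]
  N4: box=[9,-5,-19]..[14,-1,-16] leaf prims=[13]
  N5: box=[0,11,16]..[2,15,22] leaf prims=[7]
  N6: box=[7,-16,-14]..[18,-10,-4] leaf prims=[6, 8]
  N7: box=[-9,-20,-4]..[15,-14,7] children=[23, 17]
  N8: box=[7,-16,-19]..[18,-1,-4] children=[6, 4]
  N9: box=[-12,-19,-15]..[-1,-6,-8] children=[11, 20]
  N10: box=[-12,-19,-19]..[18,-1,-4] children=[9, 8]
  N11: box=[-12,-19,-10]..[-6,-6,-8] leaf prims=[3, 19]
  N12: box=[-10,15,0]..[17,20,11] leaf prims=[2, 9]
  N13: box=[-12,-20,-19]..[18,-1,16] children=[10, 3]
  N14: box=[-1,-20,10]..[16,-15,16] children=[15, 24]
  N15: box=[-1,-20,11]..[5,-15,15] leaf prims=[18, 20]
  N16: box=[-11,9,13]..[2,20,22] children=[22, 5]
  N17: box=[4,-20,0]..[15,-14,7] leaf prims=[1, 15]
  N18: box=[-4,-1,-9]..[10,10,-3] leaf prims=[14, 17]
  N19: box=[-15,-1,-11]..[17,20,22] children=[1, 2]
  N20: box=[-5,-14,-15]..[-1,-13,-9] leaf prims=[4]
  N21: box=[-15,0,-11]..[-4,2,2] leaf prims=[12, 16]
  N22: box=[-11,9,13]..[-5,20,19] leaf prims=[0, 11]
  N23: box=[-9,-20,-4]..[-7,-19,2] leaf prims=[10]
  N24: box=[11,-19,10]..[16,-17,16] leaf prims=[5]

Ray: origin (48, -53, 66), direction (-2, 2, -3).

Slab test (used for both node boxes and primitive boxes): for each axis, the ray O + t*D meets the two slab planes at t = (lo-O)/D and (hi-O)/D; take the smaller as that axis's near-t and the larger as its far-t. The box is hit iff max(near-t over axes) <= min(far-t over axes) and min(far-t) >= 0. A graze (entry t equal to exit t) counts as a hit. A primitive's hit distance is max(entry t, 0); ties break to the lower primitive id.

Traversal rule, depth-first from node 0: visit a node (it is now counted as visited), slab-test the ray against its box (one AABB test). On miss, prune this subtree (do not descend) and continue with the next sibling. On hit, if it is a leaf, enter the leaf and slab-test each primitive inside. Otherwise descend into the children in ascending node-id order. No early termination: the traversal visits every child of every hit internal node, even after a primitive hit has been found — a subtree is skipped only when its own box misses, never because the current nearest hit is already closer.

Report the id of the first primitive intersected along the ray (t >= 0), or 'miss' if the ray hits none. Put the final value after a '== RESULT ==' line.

Walk:
N0 x:[15,63/2] y:[33/2,73/2] z:[44/3,85/3] -> hit [33/2,85/3], descend [13, 19]
  N13 x:[15,30] y:[33/2,26] z:[50/3,85/3] -> hit [50/3,26], descend [3, 10]
    N3 x:[16,57/2] y:[33/2,39/2] z:[50/3,70/3] -> hit [50/3,39/2], descend [7, 14]
      N7 x:[33/2,57/2] y:[33/2,39/2] z:[59/3,70/3] -> miss, prune
      N14 x:[16,49/2] y:[33/2,19] z:[50/3,56/3] -> hit [50/3,56/3], descend [15, 24]
        N15 x:[43/2,49/2] y:[33/2,19] z:[17,55/3] -> miss, prune
        N24 x:[16,37/2] y:[17,18] z:[50/3,56/3] -> hit [17,18] leaf, test {P5@t=17}
    N10 x:[15,30] y:[17,26] z:[70/3,85/3] -> hit [70/3,26], descend [8, 9]
      N8 x:[15,41/2] y:[37/2,26] z:[70/3,85/3] -> miss, prune
      N9 x:[49/2,30] y:[17,47/2] z:[74/3,27] -> miss, prune
  N19 x:[31/2,63/2] y:[26,73/2] z:[44/3,77/3] -> miss, prune

11 AABB tests over nodes [0, 13, 3, 7, 14, 15, 24, 10, 8, 9, 19]; 1 leaf entered; closest P5.

== RESULT ==
5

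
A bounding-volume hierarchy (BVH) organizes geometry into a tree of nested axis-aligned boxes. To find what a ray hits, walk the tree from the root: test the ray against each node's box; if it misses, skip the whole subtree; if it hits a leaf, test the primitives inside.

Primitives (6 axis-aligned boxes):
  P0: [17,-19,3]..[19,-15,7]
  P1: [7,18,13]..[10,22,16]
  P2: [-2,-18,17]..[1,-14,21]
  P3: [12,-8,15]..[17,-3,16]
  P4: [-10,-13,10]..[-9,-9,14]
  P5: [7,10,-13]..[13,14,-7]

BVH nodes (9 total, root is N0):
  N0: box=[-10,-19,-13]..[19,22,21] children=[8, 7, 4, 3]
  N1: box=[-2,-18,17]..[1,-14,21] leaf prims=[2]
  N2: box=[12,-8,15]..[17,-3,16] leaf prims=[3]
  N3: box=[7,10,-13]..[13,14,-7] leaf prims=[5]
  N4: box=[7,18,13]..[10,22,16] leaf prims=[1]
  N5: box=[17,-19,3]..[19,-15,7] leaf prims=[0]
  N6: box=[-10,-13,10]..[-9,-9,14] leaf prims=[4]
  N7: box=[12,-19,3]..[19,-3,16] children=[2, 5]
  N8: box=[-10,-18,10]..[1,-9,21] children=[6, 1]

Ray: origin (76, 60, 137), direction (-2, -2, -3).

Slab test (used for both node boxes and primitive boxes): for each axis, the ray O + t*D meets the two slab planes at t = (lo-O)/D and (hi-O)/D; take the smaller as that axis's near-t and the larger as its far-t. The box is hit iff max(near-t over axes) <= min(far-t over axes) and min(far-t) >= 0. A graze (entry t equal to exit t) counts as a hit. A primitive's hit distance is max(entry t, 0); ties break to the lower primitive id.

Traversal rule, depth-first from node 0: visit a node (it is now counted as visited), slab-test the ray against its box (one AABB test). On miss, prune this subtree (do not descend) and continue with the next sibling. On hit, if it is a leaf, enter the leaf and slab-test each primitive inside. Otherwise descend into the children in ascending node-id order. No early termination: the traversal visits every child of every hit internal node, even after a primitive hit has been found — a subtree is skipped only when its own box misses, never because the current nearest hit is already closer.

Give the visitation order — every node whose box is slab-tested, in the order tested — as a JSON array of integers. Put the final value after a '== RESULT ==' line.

Traverse from the root:
N0 x:[57/2,43] y:[19,79/2] z:[116/3,50] -> hit [116/3,79/2], descend [3, 4, 7, 8]
  N3 x:[63/2,69/2] y:[23,25] z:[48,50] -> miss, prune
  N4 x:[33,69/2] y:[19,21] z:[121/3,124/3] -> miss, prune
  N7 x:[57/2,32] y:[63/2,79/2] z:[121/3,134/3] -> miss, prune
  N8 x:[75/2,43] y:[69/2,39] z:[116/3,127/3] -> hit [116/3,39], descend [1, 6]
    N1 x:[75/2,39] y:[37,39] z:[116/3,40] -> hit [116/3,39] leaf, test {P2@t=116/3}
    N6 x:[85/2,43] y:[69/2,73/2] z:[41,127/3] -> miss, prune

Visited [0, 3, 4, 7, 8, 1, 6]. Tests: 7 box, 1 leaf. Nearest: P2.

== RESULT ==
[0, 3, 4, 7, 8, 1, 6]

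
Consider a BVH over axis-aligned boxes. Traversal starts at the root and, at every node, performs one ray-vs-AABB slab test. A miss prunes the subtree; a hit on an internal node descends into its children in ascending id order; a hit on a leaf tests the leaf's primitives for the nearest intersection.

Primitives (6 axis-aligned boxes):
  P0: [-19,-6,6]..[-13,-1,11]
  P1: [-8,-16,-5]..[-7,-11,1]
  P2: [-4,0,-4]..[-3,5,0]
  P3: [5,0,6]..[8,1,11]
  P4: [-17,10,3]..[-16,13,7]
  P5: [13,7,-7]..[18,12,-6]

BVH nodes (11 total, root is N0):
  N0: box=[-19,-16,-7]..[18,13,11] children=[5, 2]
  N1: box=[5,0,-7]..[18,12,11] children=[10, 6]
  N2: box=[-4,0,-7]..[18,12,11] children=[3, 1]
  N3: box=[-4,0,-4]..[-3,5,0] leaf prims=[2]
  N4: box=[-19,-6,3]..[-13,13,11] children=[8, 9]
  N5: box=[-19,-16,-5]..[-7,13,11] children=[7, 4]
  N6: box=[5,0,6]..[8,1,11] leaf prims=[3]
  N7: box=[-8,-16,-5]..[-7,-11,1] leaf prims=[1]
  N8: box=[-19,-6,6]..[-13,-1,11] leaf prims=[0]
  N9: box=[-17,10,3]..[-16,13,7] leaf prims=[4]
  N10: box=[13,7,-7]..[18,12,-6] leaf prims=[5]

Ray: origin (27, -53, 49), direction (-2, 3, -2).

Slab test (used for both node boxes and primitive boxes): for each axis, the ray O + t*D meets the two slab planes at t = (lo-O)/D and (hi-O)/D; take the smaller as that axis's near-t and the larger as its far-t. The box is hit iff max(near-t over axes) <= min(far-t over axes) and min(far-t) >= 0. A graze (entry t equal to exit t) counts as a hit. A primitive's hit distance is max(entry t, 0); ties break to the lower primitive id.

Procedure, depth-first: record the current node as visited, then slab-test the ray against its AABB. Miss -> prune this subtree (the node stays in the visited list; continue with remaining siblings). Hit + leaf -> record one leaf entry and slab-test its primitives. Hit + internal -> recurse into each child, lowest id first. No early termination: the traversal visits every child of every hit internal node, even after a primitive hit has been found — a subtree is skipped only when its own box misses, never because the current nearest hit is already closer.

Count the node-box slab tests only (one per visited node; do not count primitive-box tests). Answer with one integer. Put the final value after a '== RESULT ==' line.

Traverse from the root:
N0 x:[9/2,23] y:[37/3,22] z:[19,28] -> hit [19,22], descend [2, 5]
  N2 x:[9/2,31/2] y:[53/3,65/3] z:[19,28] -> miss, prune
  N5 x:[17,23] y:[37/3,22] z:[19,27] -> hit [19,22], descend [4, 7]
    N4 x:[20,23] y:[47/3,22] z:[19,23] -> hit [20,22], descend [8, 9]
      N8 x:[20,23] y:[47/3,52/3] z:[19,43/2] -> miss, prune
      N9 x:[43/2,22] y:[21,22] z:[21,23] -> hit [43/2,22] leaf, test {P4@t=43/2}
    N7 x:[17,35/2] y:[37/3,14] z:[24,27] -> miss, prune

order=[0, 2, 5, 4, 8, 9, 7]  |boxes|=7  |leaves|=1  hit=P4

== RESULT ==
7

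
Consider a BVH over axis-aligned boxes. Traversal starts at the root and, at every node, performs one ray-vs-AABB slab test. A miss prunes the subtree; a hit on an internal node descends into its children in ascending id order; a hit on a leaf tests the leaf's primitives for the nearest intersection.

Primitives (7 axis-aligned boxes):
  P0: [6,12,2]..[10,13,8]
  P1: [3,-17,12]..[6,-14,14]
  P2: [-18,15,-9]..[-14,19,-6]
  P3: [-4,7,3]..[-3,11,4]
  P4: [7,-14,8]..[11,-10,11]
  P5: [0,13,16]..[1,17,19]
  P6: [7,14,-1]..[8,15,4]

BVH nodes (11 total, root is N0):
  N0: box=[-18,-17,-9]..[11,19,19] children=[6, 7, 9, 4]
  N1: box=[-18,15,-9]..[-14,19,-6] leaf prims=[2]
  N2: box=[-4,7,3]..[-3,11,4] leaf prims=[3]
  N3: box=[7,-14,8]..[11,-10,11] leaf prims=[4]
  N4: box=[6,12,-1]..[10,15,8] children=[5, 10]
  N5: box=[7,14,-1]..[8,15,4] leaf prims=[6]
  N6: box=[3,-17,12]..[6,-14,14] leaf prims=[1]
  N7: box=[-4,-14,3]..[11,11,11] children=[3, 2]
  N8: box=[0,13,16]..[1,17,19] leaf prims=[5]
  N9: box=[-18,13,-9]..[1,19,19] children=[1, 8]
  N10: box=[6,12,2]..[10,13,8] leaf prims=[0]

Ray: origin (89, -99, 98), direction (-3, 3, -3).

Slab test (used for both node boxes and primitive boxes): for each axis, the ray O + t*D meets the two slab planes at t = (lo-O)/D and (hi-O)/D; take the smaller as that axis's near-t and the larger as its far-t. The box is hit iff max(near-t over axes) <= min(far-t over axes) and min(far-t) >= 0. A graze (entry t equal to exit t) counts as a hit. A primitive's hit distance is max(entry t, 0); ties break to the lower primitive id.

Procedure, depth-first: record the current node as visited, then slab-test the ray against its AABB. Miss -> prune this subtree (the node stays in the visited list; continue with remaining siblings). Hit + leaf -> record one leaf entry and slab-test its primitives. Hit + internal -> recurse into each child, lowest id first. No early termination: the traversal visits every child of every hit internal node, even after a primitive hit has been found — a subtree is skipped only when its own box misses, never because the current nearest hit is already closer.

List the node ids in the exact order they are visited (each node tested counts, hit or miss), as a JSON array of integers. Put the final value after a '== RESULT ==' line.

Walk:
N0 x:[26,107/3] y:[82/3,118/3] z:[79/3,107/3] -> hit [82/3,107/3], descend [4, 6, 7, 9]
  N4 x:[79/3,83/3] y:[37,38] z:[30,33] -> miss, prune
  N6 x:[83/3,86/3] y:[82/3,85/3] z:[28,86/3] -> hit [28,85/3] leaf, test {P1@t=28}
  N7 x:[26,31] y:[85/3,110/3] z:[29,95/3] -> hit [29,31], descend [2, 3]
    N2 x:[92/3,31] y:[106/3,110/3] z:[94/3,95/3] -> miss, prune
    N3 x:[26,82/3] y:[85/3,89/3] z:[29,30] -> miss, prune
  N9 x:[88/3,107/3] y:[112/3,118/3] z:[79/3,107/3] -> miss, prune

7 AABB tests over nodes [0, 4, 6, 7, 2, 3, 9]; 1 leaf entered; closest P1.

== RESULT ==
[0, 4, 6, 7, 2, 3, 9]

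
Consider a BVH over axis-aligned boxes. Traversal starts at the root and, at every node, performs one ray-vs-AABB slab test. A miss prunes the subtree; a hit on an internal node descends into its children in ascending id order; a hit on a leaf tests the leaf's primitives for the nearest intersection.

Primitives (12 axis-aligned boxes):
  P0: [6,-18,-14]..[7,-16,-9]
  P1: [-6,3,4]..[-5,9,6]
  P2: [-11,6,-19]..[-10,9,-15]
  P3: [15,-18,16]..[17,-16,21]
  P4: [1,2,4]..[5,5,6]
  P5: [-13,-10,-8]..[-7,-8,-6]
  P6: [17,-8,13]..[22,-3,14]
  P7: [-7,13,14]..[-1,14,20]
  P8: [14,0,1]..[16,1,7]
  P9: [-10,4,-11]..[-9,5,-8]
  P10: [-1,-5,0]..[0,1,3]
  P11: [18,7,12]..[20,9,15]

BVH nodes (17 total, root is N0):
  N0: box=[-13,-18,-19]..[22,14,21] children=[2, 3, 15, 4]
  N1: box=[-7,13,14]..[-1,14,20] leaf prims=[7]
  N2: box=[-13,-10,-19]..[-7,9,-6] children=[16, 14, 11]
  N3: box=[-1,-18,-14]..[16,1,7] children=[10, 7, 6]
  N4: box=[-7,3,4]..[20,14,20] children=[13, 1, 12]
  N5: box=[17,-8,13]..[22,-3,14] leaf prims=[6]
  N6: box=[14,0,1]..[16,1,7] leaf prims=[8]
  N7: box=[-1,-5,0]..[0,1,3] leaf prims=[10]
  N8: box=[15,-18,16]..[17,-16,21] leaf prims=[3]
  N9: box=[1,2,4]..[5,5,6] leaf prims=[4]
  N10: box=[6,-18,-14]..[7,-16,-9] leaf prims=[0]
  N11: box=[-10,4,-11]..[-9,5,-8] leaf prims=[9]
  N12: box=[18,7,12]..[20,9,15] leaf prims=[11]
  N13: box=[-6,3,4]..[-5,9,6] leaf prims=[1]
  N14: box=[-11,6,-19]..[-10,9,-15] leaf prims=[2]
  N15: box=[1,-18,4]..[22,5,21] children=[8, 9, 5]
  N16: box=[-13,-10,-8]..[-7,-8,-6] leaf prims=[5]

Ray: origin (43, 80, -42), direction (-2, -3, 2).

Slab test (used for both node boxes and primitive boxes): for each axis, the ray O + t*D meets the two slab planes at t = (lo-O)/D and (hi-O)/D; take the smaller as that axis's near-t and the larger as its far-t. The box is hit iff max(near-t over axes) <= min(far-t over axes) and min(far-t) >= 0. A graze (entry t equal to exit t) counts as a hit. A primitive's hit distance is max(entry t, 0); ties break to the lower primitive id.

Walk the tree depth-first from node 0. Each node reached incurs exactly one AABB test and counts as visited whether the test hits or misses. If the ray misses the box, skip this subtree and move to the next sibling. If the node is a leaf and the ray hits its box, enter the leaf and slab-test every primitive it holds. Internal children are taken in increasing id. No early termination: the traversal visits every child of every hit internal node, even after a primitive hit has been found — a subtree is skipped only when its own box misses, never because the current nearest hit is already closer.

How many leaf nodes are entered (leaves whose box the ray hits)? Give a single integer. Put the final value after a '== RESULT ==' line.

Trace the traversal:
N0 x:[21/2,28] y:[22,98/3] z:[23/2,63/2] -> hit [22,28], descend [2, 3, 4, 15]
  N2 x:[25,28] y:[71/3,30] z:[23/2,18] -> miss, prune
  N3 x:[27/2,22] y:[79/3,98/3] z:[14,49/2] -> miss, prune
  N4 x:[23/2,25] y:[22,77/3] z:[23,31] -> hit [23,25], descend [1, 12, 13]
    N1 x:[22,25] y:[22,67/3] z:[28,31] -> miss, prune
    N12 x:[23/2,25/2] y:[71/3,73/3] z:[27,57/2] -> miss, prune
    N13 x:[24,49/2] y:[71/3,77/3] z:[23,24] -> hit [24,24] leaf, test {P1@t=24}
  N15 x:[21/2,21] y:[25,98/3] z:[23,63/2] -> miss, prune

order=[0, 2, 3, 4, 1, 12, 13, 15]  |boxes|=8  |leaves|=1  hit=P1

== RESULT ==
1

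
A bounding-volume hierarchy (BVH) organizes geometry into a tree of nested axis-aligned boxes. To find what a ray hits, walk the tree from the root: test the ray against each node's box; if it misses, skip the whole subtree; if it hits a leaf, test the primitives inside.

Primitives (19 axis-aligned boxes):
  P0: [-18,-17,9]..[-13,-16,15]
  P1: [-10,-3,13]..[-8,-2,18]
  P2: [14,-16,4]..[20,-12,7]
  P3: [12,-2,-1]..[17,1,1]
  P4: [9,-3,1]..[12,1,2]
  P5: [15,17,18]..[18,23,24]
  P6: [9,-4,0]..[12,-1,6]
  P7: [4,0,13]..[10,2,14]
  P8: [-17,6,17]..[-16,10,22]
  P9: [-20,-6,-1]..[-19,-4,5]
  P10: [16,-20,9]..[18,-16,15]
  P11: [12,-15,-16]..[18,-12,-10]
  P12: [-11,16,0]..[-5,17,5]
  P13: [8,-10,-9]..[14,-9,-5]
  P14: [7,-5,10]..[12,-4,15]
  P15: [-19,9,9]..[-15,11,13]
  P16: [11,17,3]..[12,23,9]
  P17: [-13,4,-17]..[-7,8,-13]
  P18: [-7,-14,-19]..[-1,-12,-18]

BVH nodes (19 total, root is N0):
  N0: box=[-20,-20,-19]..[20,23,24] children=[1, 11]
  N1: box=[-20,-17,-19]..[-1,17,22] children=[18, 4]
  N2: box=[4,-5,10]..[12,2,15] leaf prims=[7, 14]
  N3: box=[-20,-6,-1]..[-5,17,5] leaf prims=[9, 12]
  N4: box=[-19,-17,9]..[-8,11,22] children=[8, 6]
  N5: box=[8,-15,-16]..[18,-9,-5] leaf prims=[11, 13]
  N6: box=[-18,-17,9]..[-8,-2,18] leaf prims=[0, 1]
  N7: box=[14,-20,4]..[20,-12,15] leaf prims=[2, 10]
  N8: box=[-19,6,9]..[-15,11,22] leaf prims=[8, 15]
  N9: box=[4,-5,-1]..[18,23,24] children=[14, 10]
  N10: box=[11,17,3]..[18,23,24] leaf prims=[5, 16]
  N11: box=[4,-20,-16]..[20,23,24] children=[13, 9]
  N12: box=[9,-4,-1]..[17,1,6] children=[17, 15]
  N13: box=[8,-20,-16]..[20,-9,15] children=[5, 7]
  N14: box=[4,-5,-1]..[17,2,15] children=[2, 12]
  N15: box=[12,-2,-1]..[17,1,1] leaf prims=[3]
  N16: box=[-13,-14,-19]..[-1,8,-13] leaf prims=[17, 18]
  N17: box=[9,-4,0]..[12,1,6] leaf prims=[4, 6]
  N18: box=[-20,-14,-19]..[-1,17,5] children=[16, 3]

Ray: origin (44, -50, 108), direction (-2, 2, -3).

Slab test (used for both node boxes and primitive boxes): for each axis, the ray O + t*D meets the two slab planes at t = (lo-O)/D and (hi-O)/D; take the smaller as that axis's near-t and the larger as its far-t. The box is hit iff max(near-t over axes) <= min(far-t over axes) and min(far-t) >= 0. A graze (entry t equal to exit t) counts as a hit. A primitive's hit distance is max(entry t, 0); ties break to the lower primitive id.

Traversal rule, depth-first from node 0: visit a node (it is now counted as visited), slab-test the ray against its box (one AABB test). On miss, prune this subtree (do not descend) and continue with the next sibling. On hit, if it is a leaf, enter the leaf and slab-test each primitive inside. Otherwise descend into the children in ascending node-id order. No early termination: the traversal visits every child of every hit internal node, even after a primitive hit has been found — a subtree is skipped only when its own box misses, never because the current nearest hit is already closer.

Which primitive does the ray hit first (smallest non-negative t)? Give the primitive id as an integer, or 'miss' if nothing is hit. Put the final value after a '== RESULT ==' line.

Traverse from the root:
N0 x:[12,32] y:[15,73/2] z:[28,127/3] -> hit [28,32], descend [1, 11]
  N1 x:[45/2,32] y:[33/2,67/2] z:[86/3,127/3] -> hit [86/3,32], descend [4, 18]
    N4 x:[26,63/2] y:[33/2,61/2] z:[86/3,33] -> hit [86/3,61/2], descend [6, 8]
      N6 x:[26,31] y:[33/2,24] z:[30,33] -> miss, prune
      N8 x:[59/2,63/2] y:[28,61/2] z:[86/3,33] -> hit [59/2,61/2] leaf, test {P8@t=30, P15(miss)}
    N18 x:[45/2,32] y:[18,67/2] z:[103/3,127/3] -> miss, prune
  N11 x:[12,20] y:[15,73/2] z:[28,124/3] -> miss, prune

Summary -> nodes [0, 1, 4, 6, 8, 18, 11]; box-tests=7; leaf-entries=1; first=P8

== RESULT ==
8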